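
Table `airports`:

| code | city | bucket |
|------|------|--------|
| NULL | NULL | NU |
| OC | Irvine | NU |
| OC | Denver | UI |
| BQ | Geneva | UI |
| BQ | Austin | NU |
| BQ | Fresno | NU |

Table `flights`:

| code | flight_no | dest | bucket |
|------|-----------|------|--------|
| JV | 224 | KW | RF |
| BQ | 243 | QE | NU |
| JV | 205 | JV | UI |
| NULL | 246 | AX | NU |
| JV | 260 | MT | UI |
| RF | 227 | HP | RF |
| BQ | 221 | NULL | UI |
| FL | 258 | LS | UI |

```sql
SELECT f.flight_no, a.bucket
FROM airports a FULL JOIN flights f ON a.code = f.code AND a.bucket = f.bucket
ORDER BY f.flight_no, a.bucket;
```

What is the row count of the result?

12

FULL OUTER JOIN keeps every row from both sides; unmatched rows get NULL for the other side's columns.
Matching on a.code = f.code AND a.bucket = f.bucket. A NULL in a compared column never satisfies the condition.
Matched pairs: 3; unmatched a rows kept: 3; unmatched f rows kept: 6.
Total: 3 matched + 9 padded = 12 rows.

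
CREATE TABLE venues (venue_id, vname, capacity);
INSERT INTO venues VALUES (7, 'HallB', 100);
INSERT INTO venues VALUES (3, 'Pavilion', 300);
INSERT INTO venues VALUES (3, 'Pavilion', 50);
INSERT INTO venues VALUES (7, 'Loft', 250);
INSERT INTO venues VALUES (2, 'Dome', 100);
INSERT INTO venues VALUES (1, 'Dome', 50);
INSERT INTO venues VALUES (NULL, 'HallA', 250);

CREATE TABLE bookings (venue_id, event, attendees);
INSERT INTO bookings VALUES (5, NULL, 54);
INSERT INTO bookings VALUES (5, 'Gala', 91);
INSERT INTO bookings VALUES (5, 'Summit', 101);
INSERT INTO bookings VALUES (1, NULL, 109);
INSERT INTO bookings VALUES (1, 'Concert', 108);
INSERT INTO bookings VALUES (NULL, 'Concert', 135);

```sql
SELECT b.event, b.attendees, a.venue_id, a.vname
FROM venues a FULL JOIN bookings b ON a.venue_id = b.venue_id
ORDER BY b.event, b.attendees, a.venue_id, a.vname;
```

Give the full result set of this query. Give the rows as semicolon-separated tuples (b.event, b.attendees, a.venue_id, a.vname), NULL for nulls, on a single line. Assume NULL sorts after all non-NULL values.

(Concert, 108, 1, Dome); (Concert, 135, NULL, NULL); (Gala, 91, NULL, NULL); (Summit, 101, NULL, NULL); (NULL, 54, NULL, NULL); (NULL, 109, 1, Dome); (NULL, NULL, 2, Dome); (NULL, NULL, 3, Pavilion); (NULL, NULL, 3, Pavilion); (NULL, NULL, 7, HallB); (NULL, NULL, 7, Loft); (NULL, NULL, NULL, HallA)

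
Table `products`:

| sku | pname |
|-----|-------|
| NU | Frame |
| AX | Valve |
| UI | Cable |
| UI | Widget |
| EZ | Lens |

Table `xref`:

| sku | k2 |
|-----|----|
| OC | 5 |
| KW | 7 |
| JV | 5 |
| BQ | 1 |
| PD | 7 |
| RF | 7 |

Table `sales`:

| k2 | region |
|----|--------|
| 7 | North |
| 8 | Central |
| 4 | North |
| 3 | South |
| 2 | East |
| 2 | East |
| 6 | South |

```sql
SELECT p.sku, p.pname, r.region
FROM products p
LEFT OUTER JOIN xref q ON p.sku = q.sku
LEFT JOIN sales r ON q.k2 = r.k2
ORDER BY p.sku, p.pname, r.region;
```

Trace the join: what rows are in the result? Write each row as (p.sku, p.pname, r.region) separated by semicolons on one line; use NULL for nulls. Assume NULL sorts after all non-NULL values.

(AX, Valve, NULL); (EZ, Lens, NULL); (NU, Frame, NULL); (UI, Cable, NULL); (UI, Widget, NULL)

Joins associate left-to-right: products LEFT JOIN xref on sku gives 5 intermediate row(s).
Then LEFT JOIN `sales r` on k2: each of those 5 rows is kept; rows whose q.k2 has no match in r get NULL for r's columns.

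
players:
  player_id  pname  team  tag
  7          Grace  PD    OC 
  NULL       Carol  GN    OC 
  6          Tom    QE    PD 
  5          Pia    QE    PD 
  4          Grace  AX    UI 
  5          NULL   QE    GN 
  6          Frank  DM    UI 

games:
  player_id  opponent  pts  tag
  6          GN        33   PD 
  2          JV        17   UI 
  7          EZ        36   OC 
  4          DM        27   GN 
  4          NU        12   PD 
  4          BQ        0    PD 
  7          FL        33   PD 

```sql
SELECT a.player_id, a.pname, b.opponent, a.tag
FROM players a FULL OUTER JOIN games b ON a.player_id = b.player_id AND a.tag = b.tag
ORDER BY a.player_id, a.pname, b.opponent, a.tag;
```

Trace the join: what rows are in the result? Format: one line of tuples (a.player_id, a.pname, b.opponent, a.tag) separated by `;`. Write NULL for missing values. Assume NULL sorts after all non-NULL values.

FULL OUTER JOIN keeps every row from both sides; unmatched rows get NULL for the other side's columns.
Matching on a.player_id = b.player_id AND a.tag = b.tag. A NULL in a compared column never satisfies the condition.
Matched pairs: 2; unmatched a rows kept: 5; unmatched b rows kept: 5.

(4, Grace, NULL, UI); (5, Pia, NULL, PD); (5, NULL, NULL, GN); (6, Frank, NULL, UI); (6, Tom, GN, PD); (7, Grace, EZ, OC); (NULL, Carol, NULL, OC); (NULL, NULL, BQ, NULL); (NULL, NULL, DM, NULL); (NULL, NULL, FL, NULL); (NULL, NULL, JV, NULL); (NULL, NULL, NU, NULL)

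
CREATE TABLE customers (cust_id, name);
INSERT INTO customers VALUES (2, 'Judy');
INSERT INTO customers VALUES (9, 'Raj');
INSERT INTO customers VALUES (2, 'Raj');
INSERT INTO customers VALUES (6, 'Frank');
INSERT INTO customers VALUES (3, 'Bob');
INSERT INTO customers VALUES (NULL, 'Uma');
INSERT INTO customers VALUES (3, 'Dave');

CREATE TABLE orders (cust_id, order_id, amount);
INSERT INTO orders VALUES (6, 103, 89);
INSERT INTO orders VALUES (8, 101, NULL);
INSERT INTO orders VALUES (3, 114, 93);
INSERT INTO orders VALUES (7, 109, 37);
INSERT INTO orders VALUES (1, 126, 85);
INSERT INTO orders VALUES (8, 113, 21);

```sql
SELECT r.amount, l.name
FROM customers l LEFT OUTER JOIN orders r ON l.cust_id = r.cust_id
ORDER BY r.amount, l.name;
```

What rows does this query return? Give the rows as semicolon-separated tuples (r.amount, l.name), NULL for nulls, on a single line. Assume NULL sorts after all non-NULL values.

(89, Frank); (93, Bob); (93, Dave); (NULL, Judy); (NULL, Raj); (NULL, Raj); (NULL, Uma)

LEFT JOIN keeps every row from `customers`; unmatched rows get NULL for `orders`'s columns.
Matching on l.cust_id = r.cust_id. A NULL in a compared column never satisfies the condition.
- l (cust_id=2) has no partner → padded with NULL.
- l (cust_id=9) has no partner → padded with NULL.
- l (cust_id=2) has no partner → padded with NULL.
- l (cust_id=6) pairs with 1 row(s) of r.
- l (cust_id=3) pairs with 1 row(s) of r.
- l (cust_id=NULL) has no partner → padded with NULL.
- l (cust_id=3) pairs with 1 row(s) of r.
After projecting and ordering:
r.amount | l.name
89 | Frank
93 | Bob
93 | Dave
NULL | Judy
NULL | Raj
NULL | Raj
NULL | Uma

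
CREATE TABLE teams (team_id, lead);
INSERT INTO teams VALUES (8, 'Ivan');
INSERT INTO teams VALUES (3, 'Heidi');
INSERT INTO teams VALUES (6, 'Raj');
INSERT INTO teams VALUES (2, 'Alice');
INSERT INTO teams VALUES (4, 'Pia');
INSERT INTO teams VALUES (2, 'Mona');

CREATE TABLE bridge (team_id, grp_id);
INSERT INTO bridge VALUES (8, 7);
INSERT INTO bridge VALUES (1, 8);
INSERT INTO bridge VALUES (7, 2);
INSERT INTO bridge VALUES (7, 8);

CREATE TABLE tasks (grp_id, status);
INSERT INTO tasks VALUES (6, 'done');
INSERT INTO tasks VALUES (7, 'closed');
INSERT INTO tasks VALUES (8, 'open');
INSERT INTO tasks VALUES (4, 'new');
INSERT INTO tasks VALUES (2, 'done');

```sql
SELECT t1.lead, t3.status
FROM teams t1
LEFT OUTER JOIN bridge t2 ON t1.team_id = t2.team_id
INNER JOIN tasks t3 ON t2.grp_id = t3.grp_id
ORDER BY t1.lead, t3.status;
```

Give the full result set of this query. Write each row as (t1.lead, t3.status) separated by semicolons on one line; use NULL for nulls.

Step 1 — t1 LEFT JOIN t2 on team_id → 6 row(s).
Then INNER JOIN `tasks t3` on grp_id: keep only rows whose t2.grp_id appears in t3.

(Ivan, closed)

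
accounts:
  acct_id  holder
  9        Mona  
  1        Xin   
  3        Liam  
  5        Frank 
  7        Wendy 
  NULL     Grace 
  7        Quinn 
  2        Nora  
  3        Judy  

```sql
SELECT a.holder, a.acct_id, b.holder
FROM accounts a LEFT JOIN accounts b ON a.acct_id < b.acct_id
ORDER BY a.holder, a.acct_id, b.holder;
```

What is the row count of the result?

28

LEFT JOIN keeps every row from `accounts a`; unmatched rows get NULL for `accounts b`'s columns.
Matching on a.acct_id < b.acct_id. A NULL in a compared column never satisfies the condition.
- a[0] acct_id=9 → no match; kept with NULLs on the b side.
- a[1] acct_id=1 → 7 match(es) in b → 7 row(s).
- a[2] acct_id=3 → 4 match(es) in b → 4 row(s).
- a[3] acct_id=5 → 3 match(es) in b → 3 row(s).
- a[4] acct_id=7 → 1 match(es) in b → 1 row(s).
- a[5] acct_id=NULL → no match; kept with NULLs on the b side.
- a[6] acct_id=7 → 1 match(es) in b → 1 row(s).
- a[7] acct_id=2 → 6 match(es) in b → 6 row(s).
- a[8] acct_id=3 → 4 match(es) in b → 4 row(s).
Total: 26 matched + 2 padded = 28 rows.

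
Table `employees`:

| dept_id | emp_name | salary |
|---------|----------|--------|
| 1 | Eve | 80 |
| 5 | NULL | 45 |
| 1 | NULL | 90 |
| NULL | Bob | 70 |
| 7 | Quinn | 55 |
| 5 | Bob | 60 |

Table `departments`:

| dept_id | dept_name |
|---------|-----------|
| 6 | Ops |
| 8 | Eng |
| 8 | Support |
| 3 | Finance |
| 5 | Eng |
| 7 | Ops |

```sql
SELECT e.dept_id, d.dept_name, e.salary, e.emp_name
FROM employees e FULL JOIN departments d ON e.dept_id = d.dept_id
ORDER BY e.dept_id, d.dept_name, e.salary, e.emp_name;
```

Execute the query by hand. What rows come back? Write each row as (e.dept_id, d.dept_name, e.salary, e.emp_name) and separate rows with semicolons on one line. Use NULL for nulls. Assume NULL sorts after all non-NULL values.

FULL OUTER JOIN keeps every row from both sides; unmatched rows get NULL for the other side's columns.
Matching on e.dept_id = d.dept_id. A NULL in a compared column never satisfies the condition.
- dept_id=1: no d row matches, row kept with d columns NULL.
- dept_id=5: 1 matching d row(s), so 1 row(s) emitted.
- dept_id=1: no d row matches, row kept with d columns NULL.
- dept_id=NULL: no d row matches, row kept with d columns NULL.
- dept_id=7: 1 matching d row(s), so 1 row(s) emitted.
- dept_id=5: 1 matching d row(s), so 1 row(s) emitted.
- 4 d row(s) had no e match → kept, e columns NULL.
After projecting and ordering:
e.dept_id | d.dept_name | e.salary | e.emp_name
1 | NULL | 80 | Eve
1 | NULL | 90 | NULL
5 | Eng | 45 | NULL
5 | Eng | 60 | Bob
7 | Ops | 55 | Quinn
NULL | Eng | NULL | NULL
NULL | Finance | NULL | NULL
NULL | Ops | NULL | NULL
NULL | Support | NULL | NULL
NULL | NULL | 70 | Bob

(1, NULL, 80, Eve); (1, NULL, 90, NULL); (5, Eng, 45, NULL); (5, Eng, 60, Bob); (7, Ops, 55, Quinn); (NULL, Eng, NULL, NULL); (NULL, Finance, NULL, NULL); (NULL, Ops, NULL, NULL); (NULL, Support, NULL, NULL); (NULL, NULL, 70, Bob)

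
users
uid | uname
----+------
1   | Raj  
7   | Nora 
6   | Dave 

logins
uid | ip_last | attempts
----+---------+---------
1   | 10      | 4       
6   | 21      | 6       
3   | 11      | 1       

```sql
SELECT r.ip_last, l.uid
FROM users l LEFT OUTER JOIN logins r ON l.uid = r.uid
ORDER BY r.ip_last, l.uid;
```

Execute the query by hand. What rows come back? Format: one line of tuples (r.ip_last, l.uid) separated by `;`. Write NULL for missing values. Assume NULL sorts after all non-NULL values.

(10, 1); (21, 6); (NULL, 7)

LEFT JOIN keeps every row from `users`; unmatched rows get NULL for `logins`'s columns.
Matching on l.uid = r.uid.
Matched pairs: 2; unmatched l rows kept: 1.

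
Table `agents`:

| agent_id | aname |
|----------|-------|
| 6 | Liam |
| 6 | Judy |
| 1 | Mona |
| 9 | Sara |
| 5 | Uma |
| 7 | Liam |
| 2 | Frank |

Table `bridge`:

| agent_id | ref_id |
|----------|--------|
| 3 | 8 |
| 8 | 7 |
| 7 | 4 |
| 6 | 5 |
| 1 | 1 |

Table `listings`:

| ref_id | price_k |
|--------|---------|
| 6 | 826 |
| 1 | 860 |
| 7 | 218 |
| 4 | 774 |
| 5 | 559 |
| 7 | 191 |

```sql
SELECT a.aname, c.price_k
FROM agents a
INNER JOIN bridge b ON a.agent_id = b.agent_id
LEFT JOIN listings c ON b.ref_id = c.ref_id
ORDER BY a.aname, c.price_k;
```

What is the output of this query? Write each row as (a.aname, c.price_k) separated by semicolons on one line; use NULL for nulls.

Joins associate left-to-right: agents INNER JOIN bridge on agent_id gives 4 intermediate row(s).
Then LEFT JOIN `listings c` on ref_id: each of those 4 rows is kept; rows whose b.ref_id has no match in c get NULL for c's columns.

(Judy, 559); (Liam, 559); (Liam, 774); (Mona, 860)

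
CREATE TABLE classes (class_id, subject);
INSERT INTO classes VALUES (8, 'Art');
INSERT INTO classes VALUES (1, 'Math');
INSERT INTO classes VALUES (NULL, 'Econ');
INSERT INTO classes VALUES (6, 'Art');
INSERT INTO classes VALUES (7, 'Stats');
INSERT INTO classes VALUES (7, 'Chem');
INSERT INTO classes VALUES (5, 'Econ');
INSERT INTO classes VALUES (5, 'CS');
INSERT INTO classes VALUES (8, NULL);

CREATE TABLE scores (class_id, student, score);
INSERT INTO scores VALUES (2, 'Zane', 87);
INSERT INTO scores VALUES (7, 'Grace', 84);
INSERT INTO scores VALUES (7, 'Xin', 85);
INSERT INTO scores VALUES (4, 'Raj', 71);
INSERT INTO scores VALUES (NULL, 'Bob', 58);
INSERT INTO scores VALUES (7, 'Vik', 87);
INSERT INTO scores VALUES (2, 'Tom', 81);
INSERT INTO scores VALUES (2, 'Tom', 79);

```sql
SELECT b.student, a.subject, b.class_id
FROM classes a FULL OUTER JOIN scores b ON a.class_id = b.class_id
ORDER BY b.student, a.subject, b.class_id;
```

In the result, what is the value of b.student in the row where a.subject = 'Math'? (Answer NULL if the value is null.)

NULL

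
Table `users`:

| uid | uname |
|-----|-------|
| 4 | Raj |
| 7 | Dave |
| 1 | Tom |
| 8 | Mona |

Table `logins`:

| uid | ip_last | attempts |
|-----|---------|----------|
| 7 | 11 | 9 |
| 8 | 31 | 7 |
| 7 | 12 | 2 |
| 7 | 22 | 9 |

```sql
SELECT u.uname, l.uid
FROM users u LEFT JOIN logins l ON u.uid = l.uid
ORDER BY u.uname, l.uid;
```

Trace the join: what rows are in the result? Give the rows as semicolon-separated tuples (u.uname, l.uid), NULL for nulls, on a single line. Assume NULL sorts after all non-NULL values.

(Dave, 7); (Dave, 7); (Dave, 7); (Mona, 8); (Raj, NULL); (Tom, NULL)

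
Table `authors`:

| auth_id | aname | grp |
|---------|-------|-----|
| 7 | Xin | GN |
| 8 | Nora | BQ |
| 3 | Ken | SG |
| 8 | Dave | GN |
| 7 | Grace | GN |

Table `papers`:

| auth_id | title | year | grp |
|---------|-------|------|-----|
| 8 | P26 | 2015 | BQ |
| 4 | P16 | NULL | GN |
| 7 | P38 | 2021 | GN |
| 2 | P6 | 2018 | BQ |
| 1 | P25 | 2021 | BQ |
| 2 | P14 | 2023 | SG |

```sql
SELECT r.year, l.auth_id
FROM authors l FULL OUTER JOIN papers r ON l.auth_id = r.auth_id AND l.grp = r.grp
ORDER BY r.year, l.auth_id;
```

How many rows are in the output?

9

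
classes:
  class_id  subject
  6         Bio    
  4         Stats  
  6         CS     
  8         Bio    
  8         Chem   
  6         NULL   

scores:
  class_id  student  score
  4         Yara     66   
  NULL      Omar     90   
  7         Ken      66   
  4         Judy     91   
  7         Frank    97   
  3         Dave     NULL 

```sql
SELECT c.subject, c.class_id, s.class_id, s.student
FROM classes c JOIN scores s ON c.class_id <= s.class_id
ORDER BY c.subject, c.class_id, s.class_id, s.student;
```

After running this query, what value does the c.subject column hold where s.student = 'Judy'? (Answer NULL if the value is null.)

INNER JOIN keeps only pairs where the ON condition holds.
Matching on c.class_id <= s.class_id. A NULL in a compared column never satisfies the condition.
Matched pairs: 10.

Stats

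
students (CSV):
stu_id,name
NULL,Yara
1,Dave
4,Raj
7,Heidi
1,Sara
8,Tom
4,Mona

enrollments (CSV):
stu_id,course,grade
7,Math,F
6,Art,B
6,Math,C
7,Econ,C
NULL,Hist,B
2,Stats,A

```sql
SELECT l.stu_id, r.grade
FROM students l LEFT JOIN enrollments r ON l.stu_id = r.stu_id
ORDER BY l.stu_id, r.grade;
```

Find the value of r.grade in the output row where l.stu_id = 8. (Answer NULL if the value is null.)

LEFT JOIN keeps every row from `students`; unmatched rows get NULL for `enrollments`'s columns.
Matching on l.stu_id = r.stu_id. A NULL in a compared column never satisfies the condition.
Matched pairs: 2; unmatched l rows kept: 6.

NULL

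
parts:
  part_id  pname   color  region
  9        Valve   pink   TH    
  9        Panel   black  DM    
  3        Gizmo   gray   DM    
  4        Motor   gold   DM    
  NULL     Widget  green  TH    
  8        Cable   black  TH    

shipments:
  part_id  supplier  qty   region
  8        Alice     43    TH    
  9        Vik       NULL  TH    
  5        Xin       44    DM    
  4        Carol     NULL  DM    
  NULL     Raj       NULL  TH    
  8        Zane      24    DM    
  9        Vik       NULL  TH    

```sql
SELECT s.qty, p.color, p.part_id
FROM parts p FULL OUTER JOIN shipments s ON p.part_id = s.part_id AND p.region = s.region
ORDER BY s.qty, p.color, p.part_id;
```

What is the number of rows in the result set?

10

FULL OUTER JOIN keeps every row from both sides; unmatched rows get NULL for the other side's columns.
Matching on p.part_id = s.part_id AND p.region = s.region. A NULL in a compared column never satisfies the condition.
Matched pairs: 4; unmatched p rows kept: 3; unmatched s rows kept: 3.
Total: 4 matched + 6 padded = 10 rows.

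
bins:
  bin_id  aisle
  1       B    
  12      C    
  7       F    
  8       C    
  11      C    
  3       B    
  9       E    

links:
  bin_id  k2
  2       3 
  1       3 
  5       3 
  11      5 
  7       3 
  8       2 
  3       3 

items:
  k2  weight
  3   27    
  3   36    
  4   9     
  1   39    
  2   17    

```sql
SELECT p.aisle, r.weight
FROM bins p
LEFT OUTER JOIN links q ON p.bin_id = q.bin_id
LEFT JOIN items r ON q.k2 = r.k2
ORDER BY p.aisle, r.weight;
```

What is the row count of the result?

Joins associate left-to-right: bins LEFT JOIN links on bin_id gives 7 intermediate row(s).
Then LEFT JOIN `items r` on k2: each of those 7 rows is kept; rows whose q.k2 has no match in r get NULL for r's columns.
Result: 10 row(s).

10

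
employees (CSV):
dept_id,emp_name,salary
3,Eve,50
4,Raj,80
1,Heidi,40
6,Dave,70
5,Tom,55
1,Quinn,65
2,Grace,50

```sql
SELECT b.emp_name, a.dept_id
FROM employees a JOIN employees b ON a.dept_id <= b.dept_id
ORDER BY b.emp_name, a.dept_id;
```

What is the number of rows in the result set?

INNER JOIN keeps only pairs where the ON condition holds.
Matching on a.dept_id <= b.dept_id.
- dept_id=3: 4 matching b row(s), so 4 row(s) emitted.
- dept_id=4: 3 matching b row(s), so 3 row(s) emitted.
- dept_id=1: 7 matching b row(s), so 7 row(s) emitted.
- dept_id=6: 1 matching b row(s), so 1 row(s) emitted.
- dept_id=5: 2 matching b row(s), so 2 row(s) emitted.
- dept_id=1: 7 matching b row(s), so 7 row(s) emitted.
- dept_id=2: 5 matching b row(s), so 5 row(s) emitted.
Total: 29 rows.

29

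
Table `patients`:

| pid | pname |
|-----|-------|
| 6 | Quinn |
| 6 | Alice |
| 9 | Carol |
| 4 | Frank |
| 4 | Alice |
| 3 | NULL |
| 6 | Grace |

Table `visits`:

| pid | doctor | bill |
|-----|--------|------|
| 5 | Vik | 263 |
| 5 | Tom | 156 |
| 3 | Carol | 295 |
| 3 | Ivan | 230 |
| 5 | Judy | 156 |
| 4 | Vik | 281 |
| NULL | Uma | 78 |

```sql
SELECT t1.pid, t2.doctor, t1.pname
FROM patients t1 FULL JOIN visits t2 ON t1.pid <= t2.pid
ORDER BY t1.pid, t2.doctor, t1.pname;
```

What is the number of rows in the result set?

FULL OUTER JOIN keeps every row from both sides; unmatched rows get NULL for the other side's columns.
Matching on t1.pid <= t2.pid. A NULL in a compared column never satisfies the condition.
- t1 row (pid=6): no match → kept, t2 columns NULL.
- t1 row (pid=6): no match → kept, t2 columns NULL.
- t1 row (pid=9): no match → kept, t2 columns NULL.
- t1 row (pid=4): matches 4 t2 row(s) → 4 output row(s).
- t1 row (pid=4): matches 4 t2 row(s) → 4 output row(s).
- t1 row (pid=3): matches 6 t2 row(s) → 6 output row(s).
- t1 row (pid=6): no match → kept, t2 columns NULL.
- 1 t2 row(s) had no t1 match → kept, t1 columns NULL.
Total: 14 matched + 5 padded = 19 rows.

19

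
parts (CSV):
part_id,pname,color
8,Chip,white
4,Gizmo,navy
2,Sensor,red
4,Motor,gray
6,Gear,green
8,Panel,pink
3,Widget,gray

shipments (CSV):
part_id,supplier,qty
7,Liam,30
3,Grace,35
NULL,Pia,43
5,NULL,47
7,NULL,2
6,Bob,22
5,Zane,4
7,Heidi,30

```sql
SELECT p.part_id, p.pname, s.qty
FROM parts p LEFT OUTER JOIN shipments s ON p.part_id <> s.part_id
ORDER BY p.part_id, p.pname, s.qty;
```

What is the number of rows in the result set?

LEFT JOIN keeps every row from `parts`; unmatched rows get NULL for `shipments`'s columns.
Matching on p.part_id <> s.part_id. A NULL in a compared column never satisfies the condition.
- p row (part_id=8): matches 7 s row(s) → 7 output row(s).
- p row (part_id=4): matches 7 s row(s) → 7 output row(s).
- p row (part_id=2): matches 7 s row(s) → 7 output row(s).
- p row (part_id=4): matches 7 s row(s) → 7 output row(s).
- p row (part_id=6): matches 6 s row(s) → 6 output row(s).
- p row (part_id=8): matches 7 s row(s) → 7 output row(s).
- p row (part_id=3): matches 6 s row(s) → 6 output row(s).
Total: 47 rows.

47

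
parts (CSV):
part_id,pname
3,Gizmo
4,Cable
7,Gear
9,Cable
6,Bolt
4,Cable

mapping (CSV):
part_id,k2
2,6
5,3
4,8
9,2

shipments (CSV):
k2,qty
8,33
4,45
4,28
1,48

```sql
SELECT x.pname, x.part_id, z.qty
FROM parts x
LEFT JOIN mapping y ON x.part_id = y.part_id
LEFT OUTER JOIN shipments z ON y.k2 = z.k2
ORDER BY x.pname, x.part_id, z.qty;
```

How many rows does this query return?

Evaluate left to right. First `parts x LEFT JOIN mapping y` on part_id: 6 row(s).
Then LEFT JOIN `shipments z` on k2: each of those 6 rows is kept; rows whose y.k2 has no match in z get NULL for z's columns.
Result: 6 row(s).

6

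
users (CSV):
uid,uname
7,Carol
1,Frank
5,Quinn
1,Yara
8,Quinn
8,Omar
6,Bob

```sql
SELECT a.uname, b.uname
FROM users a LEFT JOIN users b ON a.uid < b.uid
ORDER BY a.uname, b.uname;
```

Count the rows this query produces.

21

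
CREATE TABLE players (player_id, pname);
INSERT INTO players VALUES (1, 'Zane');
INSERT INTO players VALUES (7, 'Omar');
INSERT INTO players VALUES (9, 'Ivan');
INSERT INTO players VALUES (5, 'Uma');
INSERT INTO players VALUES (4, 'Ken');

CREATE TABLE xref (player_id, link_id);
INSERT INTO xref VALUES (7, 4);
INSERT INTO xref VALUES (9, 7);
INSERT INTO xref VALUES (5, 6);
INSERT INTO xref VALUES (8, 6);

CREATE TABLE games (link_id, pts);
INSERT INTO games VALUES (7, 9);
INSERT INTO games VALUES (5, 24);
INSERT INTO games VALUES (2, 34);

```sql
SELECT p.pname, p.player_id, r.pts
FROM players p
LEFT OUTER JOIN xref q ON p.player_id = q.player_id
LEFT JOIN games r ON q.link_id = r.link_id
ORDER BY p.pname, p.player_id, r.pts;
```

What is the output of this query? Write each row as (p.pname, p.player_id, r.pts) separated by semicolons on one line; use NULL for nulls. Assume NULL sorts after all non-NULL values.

Step 1 — p LEFT JOIN q on player_id → 5 row(s).
Then LEFT JOIN `games r` on link_id: each of those 5 rows is kept; rows whose q.link_id has no match in r get NULL for r's columns.

(Ivan, 9, 9); (Ken, 4, NULL); (Omar, 7, NULL); (Uma, 5, NULL); (Zane, 1, NULL)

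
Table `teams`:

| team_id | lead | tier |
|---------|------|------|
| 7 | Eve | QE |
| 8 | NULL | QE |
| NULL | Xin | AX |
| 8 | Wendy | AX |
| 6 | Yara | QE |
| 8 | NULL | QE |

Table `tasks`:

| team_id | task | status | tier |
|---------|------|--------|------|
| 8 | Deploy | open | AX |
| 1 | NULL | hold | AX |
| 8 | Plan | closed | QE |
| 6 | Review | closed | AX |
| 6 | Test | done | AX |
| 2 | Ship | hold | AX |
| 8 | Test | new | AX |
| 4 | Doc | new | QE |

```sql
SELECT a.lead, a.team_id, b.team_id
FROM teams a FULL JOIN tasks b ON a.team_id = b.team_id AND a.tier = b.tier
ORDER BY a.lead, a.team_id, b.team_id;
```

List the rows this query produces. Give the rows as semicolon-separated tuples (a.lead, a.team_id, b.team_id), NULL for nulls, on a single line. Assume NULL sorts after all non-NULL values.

(Eve, 7, NULL); (Wendy, 8, 8); (Wendy, 8, 8); (Xin, NULL, NULL); (Yara, 6, NULL); (NULL, 8, 8); (NULL, 8, 8); (NULL, NULL, 1); (NULL, NULL, 2); (NULL, NULL, 4); (NULL, NULL, 6); (NULL, NULL, 6)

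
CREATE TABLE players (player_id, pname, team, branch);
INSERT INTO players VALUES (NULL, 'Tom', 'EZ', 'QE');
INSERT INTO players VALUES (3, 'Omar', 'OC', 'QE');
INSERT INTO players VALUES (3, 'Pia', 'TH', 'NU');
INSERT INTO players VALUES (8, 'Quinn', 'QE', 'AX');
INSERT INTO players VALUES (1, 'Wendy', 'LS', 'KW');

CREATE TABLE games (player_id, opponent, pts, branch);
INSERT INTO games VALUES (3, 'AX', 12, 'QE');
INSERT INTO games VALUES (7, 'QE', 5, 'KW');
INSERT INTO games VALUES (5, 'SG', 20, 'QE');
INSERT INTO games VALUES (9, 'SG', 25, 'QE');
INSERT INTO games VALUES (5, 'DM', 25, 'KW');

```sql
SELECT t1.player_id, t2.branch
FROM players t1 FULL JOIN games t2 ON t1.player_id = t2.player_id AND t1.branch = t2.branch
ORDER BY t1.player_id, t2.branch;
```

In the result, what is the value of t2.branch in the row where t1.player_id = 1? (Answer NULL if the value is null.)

NULL

FULL OUTER JOIN keeps every row from both sides; unmatched rows get NULL for the other side's columns.
Matching on t1.player_id = t2.player_id AND t1.branch = t2.branch. A NULL in a compared column never satisfies the condition.
- player_id=NULL, branch=QE: no t2 row matches, row kept with t2 columns NULL.
- player_id=3, branch=QE: 1 matching t2 row(s), so 1 row(s) emitted.
- player_id=3, branch=NU: no t2 row matches, row kept with t2 columns NULL.
- player_id=8, branch=AX: no t2 row matches, row kept with t2 columns NULL.
- player_id=1, branch=KW: no t2 row matches, row kept with t2 columns NULL.
- plus 4 unmatched t2 row(s), each kept with NULL t1 columns.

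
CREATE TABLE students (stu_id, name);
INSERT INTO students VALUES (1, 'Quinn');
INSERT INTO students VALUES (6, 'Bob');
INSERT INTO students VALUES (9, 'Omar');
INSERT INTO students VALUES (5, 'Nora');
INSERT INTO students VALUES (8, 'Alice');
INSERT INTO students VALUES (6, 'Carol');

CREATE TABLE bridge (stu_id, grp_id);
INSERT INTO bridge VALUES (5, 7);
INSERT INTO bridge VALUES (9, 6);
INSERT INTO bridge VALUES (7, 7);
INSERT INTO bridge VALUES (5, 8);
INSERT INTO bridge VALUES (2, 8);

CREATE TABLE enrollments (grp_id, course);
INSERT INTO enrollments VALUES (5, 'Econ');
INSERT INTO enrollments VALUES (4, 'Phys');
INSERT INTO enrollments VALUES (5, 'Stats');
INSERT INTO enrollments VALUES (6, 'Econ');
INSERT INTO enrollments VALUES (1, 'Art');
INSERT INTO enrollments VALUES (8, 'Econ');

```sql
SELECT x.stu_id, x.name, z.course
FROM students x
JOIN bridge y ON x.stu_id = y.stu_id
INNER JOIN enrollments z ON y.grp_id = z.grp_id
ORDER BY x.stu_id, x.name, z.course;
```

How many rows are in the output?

Evaluate left to right. First `students x INNER JOIN bridge y` on stu_id: 3 row(s).
Then INNER JOIN `enrollments z` on grp_id: keep only rows whose y.grp_id appears in z.
Result: 2 row(s).

2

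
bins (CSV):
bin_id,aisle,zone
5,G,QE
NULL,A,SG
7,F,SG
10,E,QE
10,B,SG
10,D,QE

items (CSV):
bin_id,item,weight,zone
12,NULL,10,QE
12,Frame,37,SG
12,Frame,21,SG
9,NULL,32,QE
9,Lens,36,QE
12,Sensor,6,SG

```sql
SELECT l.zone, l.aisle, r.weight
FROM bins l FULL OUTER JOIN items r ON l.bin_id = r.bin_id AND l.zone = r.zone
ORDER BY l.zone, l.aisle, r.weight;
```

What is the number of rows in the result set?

12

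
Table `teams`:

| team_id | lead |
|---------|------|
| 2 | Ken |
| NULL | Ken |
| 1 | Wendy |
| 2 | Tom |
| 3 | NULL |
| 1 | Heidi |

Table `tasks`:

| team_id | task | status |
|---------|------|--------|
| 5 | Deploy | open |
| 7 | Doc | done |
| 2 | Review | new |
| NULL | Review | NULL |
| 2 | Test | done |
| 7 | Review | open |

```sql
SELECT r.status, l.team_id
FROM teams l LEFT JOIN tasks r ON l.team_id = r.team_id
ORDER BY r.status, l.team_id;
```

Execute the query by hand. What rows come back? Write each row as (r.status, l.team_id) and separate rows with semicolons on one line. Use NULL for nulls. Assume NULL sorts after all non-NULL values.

LEFT JOIN keeps every row from `teams`; unmatched rows get NULL for `tasks`'s columns.
Matching on l.team_id = r.team_id. A NULL in a compared column never satisfies the condition.
Matched pairs: 4; unmatched l rows kept: 4.

(done, 2); (done, 2); (new, 2); (new, 2); (NULL, 1); (NULL, 1); (NULL, 3); (NULL, NULL)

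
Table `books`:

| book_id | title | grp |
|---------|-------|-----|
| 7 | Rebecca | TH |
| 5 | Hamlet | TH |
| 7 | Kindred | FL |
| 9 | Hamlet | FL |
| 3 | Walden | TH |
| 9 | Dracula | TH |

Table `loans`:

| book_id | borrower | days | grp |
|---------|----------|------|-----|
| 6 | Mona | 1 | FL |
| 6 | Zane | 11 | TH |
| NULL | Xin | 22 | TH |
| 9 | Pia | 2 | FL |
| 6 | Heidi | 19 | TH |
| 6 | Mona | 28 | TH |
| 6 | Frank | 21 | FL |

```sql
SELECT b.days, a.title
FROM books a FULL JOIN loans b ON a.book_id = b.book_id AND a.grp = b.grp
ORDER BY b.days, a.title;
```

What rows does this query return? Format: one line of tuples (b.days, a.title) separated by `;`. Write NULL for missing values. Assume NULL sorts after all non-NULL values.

(1, NULL); (2, Hamlet); (11, NULL); (19, NULL); (21, NULL); (22, NULL); (28, NULL); (NULL, Dracula); (NULL, Hamlet); (NULL, Kindred); (NULL, Rebecca); (NULL, Walden)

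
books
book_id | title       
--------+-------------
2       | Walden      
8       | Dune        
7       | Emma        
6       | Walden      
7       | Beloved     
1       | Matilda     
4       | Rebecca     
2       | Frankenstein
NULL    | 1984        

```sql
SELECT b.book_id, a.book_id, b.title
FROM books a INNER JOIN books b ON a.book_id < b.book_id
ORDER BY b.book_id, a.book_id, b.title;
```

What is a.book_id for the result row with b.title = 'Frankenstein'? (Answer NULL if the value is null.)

1

INNER JOIN keeps only pairs where the ON condition holds.
Matching on a.book_id < b.book_id. A NULL in a compared column never satisfies the condition.
Matched pairs: 26.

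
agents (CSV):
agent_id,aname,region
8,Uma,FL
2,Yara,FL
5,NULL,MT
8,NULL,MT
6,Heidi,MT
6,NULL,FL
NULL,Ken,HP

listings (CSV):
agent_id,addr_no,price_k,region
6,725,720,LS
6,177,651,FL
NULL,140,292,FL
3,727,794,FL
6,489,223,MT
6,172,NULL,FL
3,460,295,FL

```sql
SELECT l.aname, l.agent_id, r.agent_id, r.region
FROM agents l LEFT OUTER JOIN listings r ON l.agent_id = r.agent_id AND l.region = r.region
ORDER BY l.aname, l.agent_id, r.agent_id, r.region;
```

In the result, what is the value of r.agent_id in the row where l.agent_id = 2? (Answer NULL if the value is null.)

NULL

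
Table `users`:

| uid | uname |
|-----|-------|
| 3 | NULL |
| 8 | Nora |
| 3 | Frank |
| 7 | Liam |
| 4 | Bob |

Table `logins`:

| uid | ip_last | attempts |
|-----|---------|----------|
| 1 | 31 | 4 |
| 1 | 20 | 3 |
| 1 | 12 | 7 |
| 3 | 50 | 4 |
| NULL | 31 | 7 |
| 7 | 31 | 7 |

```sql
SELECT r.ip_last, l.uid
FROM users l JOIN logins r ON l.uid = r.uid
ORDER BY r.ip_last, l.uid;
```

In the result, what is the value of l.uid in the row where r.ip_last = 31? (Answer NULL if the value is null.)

INNER JOIN keeps only pairs where the ON condition holds.
Matching on l.uid = r.uid. A NULL in a compared column never satisfies the condition.
- l row (uid=3): matches 1 r row(s) → 1 output row(s).
- l row (uid=8): no match → dropped.
- l row (uid=3): matches 1 r row(s) → 1 output row(s).
- l row (uid=7): matches 1 r row(s) → 1 output row(s).
- l row (uid=4): no match → dropped.

7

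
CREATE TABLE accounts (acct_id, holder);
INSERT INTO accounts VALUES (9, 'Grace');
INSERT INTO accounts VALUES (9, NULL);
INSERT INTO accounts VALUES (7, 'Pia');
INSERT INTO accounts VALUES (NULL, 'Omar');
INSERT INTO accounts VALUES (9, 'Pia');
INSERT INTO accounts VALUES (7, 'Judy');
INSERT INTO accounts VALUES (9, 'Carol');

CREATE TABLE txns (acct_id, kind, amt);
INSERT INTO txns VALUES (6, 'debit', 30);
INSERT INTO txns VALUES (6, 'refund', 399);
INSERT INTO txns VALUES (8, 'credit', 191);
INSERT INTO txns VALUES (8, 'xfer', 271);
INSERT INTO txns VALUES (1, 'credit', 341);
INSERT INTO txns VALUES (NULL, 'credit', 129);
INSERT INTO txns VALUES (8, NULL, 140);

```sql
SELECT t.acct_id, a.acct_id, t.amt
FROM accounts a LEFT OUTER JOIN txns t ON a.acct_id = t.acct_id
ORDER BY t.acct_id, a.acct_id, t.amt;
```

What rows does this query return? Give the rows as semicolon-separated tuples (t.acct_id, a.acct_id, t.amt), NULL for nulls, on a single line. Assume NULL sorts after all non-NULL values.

LEFT JOIN keeps every row from `accounts`; unmatched rows get NULL for `txns`'s columns.
Matching on a.acct_id = t.acct_id. A NULL in a compared column never satisfies the condition.
Matched pairs: 0; unmatched a rows kept: 7.

(NULL, 7, NULL); (NULL, 7, NULL); (NULL, 9, NULL); (NULL, 9, NULL); (NULL, 9, NULL); (NULL, 9, NULL); (NULL, NULL, NULL)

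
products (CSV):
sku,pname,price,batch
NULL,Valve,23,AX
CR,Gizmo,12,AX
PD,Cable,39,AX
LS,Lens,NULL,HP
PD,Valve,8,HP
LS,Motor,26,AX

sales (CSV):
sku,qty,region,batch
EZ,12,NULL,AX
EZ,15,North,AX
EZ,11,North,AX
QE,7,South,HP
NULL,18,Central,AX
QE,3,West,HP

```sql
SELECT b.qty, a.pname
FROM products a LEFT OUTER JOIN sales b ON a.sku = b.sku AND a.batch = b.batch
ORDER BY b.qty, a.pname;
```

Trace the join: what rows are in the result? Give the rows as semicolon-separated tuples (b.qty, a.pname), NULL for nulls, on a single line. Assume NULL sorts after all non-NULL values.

LEFT JOIN keeps every row from `products`; unmatched rows get NULL for `sales`'s columns.
Matching on a.sku = b.sku AND a.batch = b.batch. A NULL in a compared column never satisfies the condition.
- a (sku=NULL, batch=AX) has no partner → padded with NULL.
- a (sku=CR, batch=AX) has no partner → padded with NULL.
- a (sku=PD, batch=AX) has no partner → padded with NULL.
- a (sku=LS, batch=HP) has no partner → padded with NULL.
- a (sku=PD, batch=HP) has no partner → padded with NULL.
- a (sku=LS, batch=AX) has no partner → padded with NULL.
After projecting and ordering:
b.qty | a.pname
NULL | Cable
NULL | Gizmo
NULL | Lens
NULL | Motor
NULL | Valve
NULL | Valve

(NULL, Cable); (NULL, Gizmo); (NULL, Lens); (NULL, Motor); (NULL, Valve); (NULL, Valve)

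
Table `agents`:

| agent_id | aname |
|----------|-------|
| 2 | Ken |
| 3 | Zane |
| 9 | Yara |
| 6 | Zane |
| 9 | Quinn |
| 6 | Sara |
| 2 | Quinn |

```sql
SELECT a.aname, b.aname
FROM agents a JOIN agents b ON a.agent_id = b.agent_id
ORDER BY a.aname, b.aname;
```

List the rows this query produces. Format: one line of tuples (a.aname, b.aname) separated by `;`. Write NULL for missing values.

INNER JOIN keeps only pairs where the ON condition holds.
Matching on a.agent_id = b.agent_id.
- a (agent_id=2) pairs with 2 row(s) of b.
- a (agent_id=3) pairs with 1 row(s) of b.
- a (agent_id=9) pairs with 2 row(s) of b.
- a (agent_id=6) pairs with 2 row(s) of b.
- a (agent_id=9) pairs with 2 row(s) of b.
- a (agent_id=6) pairs with 2 row(s) of b.
- a (agent_id=2) pairs with 2 row(s) of b.

(Ken, Ken); (Ken, Quinn); (Quinn, Ken); (Quinn, Quinn); (Quinn, Quinn); (Quinn, Yara); (Sara, Sara); (Sara, Zane); (Yara, Quinn); (Yara, Yara); (Zane, Sara); (Zane, Zane); (Zane, Zane)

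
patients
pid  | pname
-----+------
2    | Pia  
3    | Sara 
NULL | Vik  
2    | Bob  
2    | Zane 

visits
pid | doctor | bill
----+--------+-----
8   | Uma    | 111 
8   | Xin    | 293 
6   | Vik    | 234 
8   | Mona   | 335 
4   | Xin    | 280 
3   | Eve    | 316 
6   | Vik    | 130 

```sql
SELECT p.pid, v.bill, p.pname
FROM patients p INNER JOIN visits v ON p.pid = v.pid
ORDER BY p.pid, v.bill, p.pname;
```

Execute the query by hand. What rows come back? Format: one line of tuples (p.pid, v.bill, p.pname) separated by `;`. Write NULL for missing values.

(3, 316, Sara)

INNER JOIN keeps only pairs where the ON condition holds.
Matching on p.pid = v.pid. A NULL in a compared column never satisfies the condition.
- pid=2: no matching v row, dropped.
- pid=3: 1 matching v row(s), so 1 row(s) emitted.
- pid=NULL: no matching v row, dropped.
- pid=2: no matching v row, dropped.
- pid=2: no matching v row, dropped.
After projecting and ordering:
p.pid | v.bill | p.pname
3 | 316 | Sara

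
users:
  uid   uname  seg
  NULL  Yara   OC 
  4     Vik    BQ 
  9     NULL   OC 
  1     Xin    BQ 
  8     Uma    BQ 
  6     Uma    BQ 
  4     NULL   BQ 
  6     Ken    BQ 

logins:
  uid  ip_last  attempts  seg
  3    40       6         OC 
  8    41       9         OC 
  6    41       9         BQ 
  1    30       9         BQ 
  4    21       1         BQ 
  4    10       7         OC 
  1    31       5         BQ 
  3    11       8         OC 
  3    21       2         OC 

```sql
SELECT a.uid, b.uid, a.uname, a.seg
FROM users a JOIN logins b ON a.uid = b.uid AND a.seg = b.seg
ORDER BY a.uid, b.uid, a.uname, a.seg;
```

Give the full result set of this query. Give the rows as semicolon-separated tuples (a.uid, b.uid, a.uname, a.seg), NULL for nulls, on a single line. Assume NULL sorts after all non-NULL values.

(1, 1, Xin, BQ); (1, 1, Xin, BQ); (4, 4, Vik, BQ); (4, 4, NULL, BQ); (6, 6, Ken, BQ); (6, 6, Uma, BQ)

INNER JOIN keeps only pairs where the ON condition holds.
Matching on a.uid = b.uid AND a.seg = b.seg. A NULL in a compared column never satisfies the condition.
- a (uid=NULL, seg=OC) has no partner → excluded.
- a (uid=4, seg=BQ) pairs with 1 row(s) of b.
- a (uid=9, seg=OC) has no partner → excluded.
- a (uid=1, seg=BQ) pairs with 2 row(s) of b.
- a (uid=8, seg=BQ) has no partner → excluded.
- a (uid=6, seg=BQ) pairs with 1 row(s) of b.
- a (uid=4, seg=BQ) pairs with 1 row(s) of b.
- a (uid=6, seg=BQ) pairs with 1 row(s) of b.
After projecting and ordering:
a.uid | b.uid | a.uname | a.seg
1 | 1 | Xin | BQ
1 | 1 | Xin | BQ
4 | 4 | Vik | BQ
4 | 4 | NULL | BQ
6 | 6 | Ken | BQ
6 | 6 | Uma | BQ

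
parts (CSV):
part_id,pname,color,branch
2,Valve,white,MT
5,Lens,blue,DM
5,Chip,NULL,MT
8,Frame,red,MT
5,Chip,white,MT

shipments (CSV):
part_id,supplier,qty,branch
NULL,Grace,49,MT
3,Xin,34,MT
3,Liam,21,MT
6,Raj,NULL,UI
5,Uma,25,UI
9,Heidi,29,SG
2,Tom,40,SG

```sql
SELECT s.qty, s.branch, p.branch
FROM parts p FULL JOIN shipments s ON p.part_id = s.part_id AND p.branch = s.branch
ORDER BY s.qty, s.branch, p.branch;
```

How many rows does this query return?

12

FULL OUTER JOIN keeps every row from both sides; unmatched rows get NULL for the other side's columns.
Matching on p.part_id = s.part_id AND p.branch = s.branch. A NULL in a compared column never satisfies the condition.
- p row (part_id=2, branch=MT): no match → kept, s columns NULL.
- p row (part_id=5, branch=DM): no match → kept, s columns NULL.
- p row (part_id=5, branch=MT): no match → kept, s columns NULL.
- p row (part_id=8, branch=MT): no match → kept, s columns NULL.
- p row (part_id=5, branch=MT): no match → kept, s columns NULL.
- plus 7 unmatched s row(s), each kept with NULL p columns.
Total: 0 matched + 12 padded = 12 rows.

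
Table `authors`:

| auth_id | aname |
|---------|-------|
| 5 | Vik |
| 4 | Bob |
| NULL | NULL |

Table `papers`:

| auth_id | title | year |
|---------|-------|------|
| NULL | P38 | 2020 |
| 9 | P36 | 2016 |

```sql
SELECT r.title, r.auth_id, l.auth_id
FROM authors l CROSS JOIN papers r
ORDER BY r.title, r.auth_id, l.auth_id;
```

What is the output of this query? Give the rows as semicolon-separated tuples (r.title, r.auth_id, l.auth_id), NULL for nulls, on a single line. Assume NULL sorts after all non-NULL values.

(P36, 9, 4); (P36, 9, 5); (P36, 9, NULL); (P38, NULL, 4); (P38, NULL, 5); (P38, NULL, NULL)

CROSS JOIN pairs every row of `authors` with every row of `papers`: 3 × 2 = 6 rows.
After projecting and ordering:
r.title | r.auth_id | l.auth_id
P36 | 9 | 4
P36 | 9 | 5
P36 | 9 | NULL
P38 | NULL | 4
P38 | NULL | 5
P38 | NULL | NULL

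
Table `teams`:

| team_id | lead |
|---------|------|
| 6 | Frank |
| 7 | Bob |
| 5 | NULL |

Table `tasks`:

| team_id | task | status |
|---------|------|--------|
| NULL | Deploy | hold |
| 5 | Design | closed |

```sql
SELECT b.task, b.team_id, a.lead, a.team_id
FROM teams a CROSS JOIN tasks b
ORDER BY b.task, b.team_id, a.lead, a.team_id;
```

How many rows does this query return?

6

CROSS JOIN pairs every row of `teams` with every row of `tasks`: 3 × 2 = 6 rows.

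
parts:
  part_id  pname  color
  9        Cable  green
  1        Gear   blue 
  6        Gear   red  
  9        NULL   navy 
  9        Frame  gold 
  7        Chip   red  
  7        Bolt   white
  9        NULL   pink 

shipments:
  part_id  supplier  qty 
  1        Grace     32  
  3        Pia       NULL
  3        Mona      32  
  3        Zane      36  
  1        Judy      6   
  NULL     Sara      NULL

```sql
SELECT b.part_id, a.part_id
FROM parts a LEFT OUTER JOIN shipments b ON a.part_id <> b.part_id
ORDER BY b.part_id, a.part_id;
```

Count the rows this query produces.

LEFT JOIN keeps every row from `parts`; unmatched rows get NULL for `shipments`'s columns.
Matching on a.part_id <> b.part_id. A NULL in a compared column never satisfies the condition.
- part_id=9: 5 matching b row(s), so 5 row(s) emitted.
- part_id=1: 3 matching b row(s), so 3 row(s) emitted.
- part_id=6: 5 matching b row(s), so 5 row(s) emitted.
- part_id=9: 5 matching b row(s), so 5 row(s) emitted.
- part_id=9: 5 matching b row(s), so 5 row(s) emitted.
- part_id=7: 5 matching b row(s), so 5 row(s) emitted.
- part_id=7: 5 matching b row(s), so 5 row(s) emitted.
- part_id=9: 5 matching b row(s), so 5 row(s) emitted.
Total: 38 rows.

38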